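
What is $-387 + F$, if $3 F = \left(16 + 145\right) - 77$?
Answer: $-359$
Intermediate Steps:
$F = 28$ ($F = \frac{\left(16 + 145\right) - 77}{3} = \frac{161 - 77}{3} = \frac{1}{3} \cdot 84 = 28$)
$-387 + F = -387 + 28 = -359$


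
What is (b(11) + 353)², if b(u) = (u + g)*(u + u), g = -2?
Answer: 303601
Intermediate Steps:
b(u) = 2*u*(-2 + u) (b(u) = (u - 2)*(u + u) = (-2 + u)*(2*u) = 2*u*(-2 + u))
(b(11) + 353)² = (2*11*(-2 + 11) + 353)² = (2*11*9 + 353)² = (198 + 353)² = 551² = 303601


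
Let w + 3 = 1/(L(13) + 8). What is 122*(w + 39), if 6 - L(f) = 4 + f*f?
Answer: 698206/159 ≈ 4391.2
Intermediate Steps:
L(f) = 2 - f**2 (L(f) = 6 - (4 + f*f) = 6 - (4 + f**2) = 6 + (-4 - f**2) = 2 - f**2)
w = -478/159 (w = -3 + 1/((2 - 1*13**2) + 8) = -3 + 1/((2 - 1*169) + 8) = -3 + 1/((2 - 169) + 8) = -3 + 1/(-167 + 8) = -3 + 1/(-159) = -3 - 1/159 = -478/159 ≈ -3.0063)
122*(w + 39) = 122*(-478/159 + 39) = 122*(5723/159) = 698206/159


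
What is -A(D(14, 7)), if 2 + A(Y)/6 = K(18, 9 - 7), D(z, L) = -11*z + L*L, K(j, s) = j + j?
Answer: -204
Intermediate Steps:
K(j, s) = 2*j
D(z, L) = L² - 11*z (D(z, L) = -11*z + L² = L² - 11*z)
A(Y) = 204 (A(Y) = -12 + 6*(2*18) = -12 + 6*36 = -12 + 216 = 204)
-A(D(14, 7)) = -1*204 = -204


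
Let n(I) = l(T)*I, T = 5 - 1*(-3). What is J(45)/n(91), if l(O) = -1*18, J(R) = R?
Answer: -5/182 ≈ -0.027473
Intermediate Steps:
T = 8 (T = 5 + 3 = 8)
l(O) = -18
n(I) = -18*I
J(45)/n(91) = 45/((-18*91)) = 45/(-1638) = 45*(-1/1638) = -5/182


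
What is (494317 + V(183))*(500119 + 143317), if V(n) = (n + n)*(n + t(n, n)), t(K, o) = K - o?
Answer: 361157409620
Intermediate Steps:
V(n) = 2*n**2 (V(n) = (n + n)*(n + (n - n)) = (2*n)*(n + 0) = (2*n)*n = 2*n**2)
(494317 + V(183))*(500119 + 143317) = (494317 + 2*183**2)*(500119 + 143317) = (494317 + 2*33489)*643436 = (494317 + 66978)*643436 = 561295*643436 = 361157409620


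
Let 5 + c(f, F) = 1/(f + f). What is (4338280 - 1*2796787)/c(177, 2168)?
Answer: -545688522/1769 ≈ -3.0847e+5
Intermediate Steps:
c(f, F) = -5 + 1/(2*f) (c(f, F) = -5 + 1/(f + f) = -5 + 1/(2*f))
(4338280 - 1*2796787)/c(177, 2168) = (4338280 - 1*2796787)/(-5 + (½)/177) = (4338280 - 2796787)/(-5 + (½)*(1/177)) = 1541493/(-5 + 1/354) = 1541493/(-1769/354) = 1541493*(-354/1769) = -545688522/1769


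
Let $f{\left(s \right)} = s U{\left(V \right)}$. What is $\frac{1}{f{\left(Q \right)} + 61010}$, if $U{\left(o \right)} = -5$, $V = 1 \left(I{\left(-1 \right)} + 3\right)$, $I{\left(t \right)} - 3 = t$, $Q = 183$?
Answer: $\frac{1}{60095} \approx 1.664 \cdot 10^{-5}$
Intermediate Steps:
$I{\left(t \right)} = 3 + t$
$V = 5$ ($V = 1 \left(\left(3 - 1\right) + 3\right) = 1 \left(2 + 3\right) = 1 \cdot 5 = 5$)
$f{\left(s \right)} = - 5 s$ ($f{\left(s \right)} = s \left(-5\right) = - 5 s$)
$\frac{1}{f{\left(Q \right)} + 61010} = \frac{1}{\left(-5\right) 183 + 61010} = \frac{1}{-915 + 61010} = \frac{1}{60095}$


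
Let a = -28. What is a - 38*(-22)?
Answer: 808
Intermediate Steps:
a - 38*(-22) = -28 - 38*(-22) = -28 + 836 = 808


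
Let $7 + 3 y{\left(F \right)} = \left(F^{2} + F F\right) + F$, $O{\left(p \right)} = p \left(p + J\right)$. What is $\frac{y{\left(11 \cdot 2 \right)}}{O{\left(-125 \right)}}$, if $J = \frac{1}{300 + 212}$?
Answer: $\frac{503296}{23999625} \approx 0.020971$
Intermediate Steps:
$J = \frac{1}{512} \approx 0.0019531$
$O{\left(p \right)} = p \left(\frac{1}{512} + p\right)$ ($O{\left(p \right)} = p \left(p + \frac{1}{512}\right) = p \left(\frac{1}{512} + p\right)$)
$y{\left(F \right)} = - \frac{7}{3} + \frac{F}{3} + \frac{2 F^{2}}{3}$ ($y{\left(F \right)} = - \frac{7}{3} + \frac{\left(F^{2} + F F\right) + F}{3} = - \frac{7}{3} + \frac{\left(F^{2} + F^{2}\right) + F}{3} = - \frac{7}{3} + \frac{2 F^{2} + F}{3} = - \frac{7}{3} + \frac{F + 2 F^{2}}{3} = - \frac{7}{3} + \left(\frac{F}{3} + \frac{2 F^{2}}{3}\right) = - \frac{7}{3} + \frac{F}{3} + \frac{2 F^{2}}{3}$)
$\frac{y{\left(11 \cdot 2 \right)}}{O{\left(-125 \right)}} = \frac{- \frac{7}{3} + \frac{11 \cdot 2}{3} + \frac{2 \left(11 \cdot 2\right)^{2}}{3}}{\left(-125\right) \left(\frac{1}{512} - 125\right)} = \frac{- \frac{7}{3} + \frac{1}{3} \cdot 22 + \frac{2 \cdot 22^{2}}{3}}{\left(-125\right) \left(- \frac{63999}{512}\right)} = \frac{- \frac{7}{3} + \frac{22}{3} + \frac{2}{3} \cdot 484}{\frac{7999875}{512}} = \left(- \frac{7}{3} + \frac{22}{3} + \frac{968}{3}\right) \frac{512}{7999875} = \frac{983}{3} \cdot \frac{512}{7999875} = \frac{503296}{23999625}$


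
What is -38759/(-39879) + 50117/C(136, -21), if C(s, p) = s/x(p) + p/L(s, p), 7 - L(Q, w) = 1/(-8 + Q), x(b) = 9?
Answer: 2300375814731/555617016 ≈ 4140.2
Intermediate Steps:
L(Q, w) = 7 - 1/(-8 + Q)
C(s, p) = s/9 + p*(-8 + s)/(-57 + 7*s) (C(s, p) = s/9 + p/(((-57 + 7*s)/(-8 + s))) = s*(1/9) + p*((-8 + s)/(-57 + 7*s)) = s/9 + p*(-8 + s)/(-57 + 7*s))
-38759/(-39879) + 50117/C(136, -21) = -38759/(-39879) + 50117/(((136*(-57 + 7*136) + 9*(-21)*(-8 + 136))/(9*(-57 + 7*136)))) = -38759*(-1/39879) + 50117/(((136*(-57 + 952) + 9*(-21)*128)/(9*(-57 + 952)))) = 5537/5697 + 50117/(((1/9)*(136*895 - 24192)/895)) = 5537/5697 + 50117/(((1/9)*(1/895)*(121720 - 24192))) = 5537/5697 + 50117/(((1/9)*(1/895)*97528)) = 5537/5697 + 50117/(97528/8055) = 5537/5697 + 50117*(8055/97528) = 5537/5697 + 403692435/97528 = 2300375814731/555617016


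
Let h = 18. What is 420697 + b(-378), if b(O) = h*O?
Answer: 413893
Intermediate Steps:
b(O) = 18*O
420697 + b(-378) = 420697 + 18*(-378) = 420697 - 6804 = 413893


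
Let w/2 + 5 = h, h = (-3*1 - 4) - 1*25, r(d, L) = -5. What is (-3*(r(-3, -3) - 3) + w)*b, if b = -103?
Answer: 5150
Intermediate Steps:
h = -32 (h = (-3 - 4) - 25 = -7 - 25 = -32)
w = -74 (w = -10 + 2*(-32) = -10 - 64 = -74)
(-3*(r(-3, -3) - 3) + w)*b = (-3*(-5 - 3) - 74)*(-103) = (-3*(-8) - 74)*(-103) = (24 - 74)*(-103) = -50*(-103) = 5150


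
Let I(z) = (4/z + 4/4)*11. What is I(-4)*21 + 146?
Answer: 146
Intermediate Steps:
I(z) = 11 + 44/z (I(z) = (4/z + 4*(1/4))*11 = (4/z + 1)*11 = (1 + 4/z)*11 = 11 + 44/z)
I(-4)*21 + 146 = (11 + 44/(-4))*21 + 146 = (11 + 44*(-1/4))*21 + 146 = (11 - 11)*21 + 146 = 0*21 + 146 = 0 + 146 = 146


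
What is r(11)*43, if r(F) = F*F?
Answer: 5203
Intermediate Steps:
r(F) = F²
r(11)*43 = 11²*43 = 121*43 = 5203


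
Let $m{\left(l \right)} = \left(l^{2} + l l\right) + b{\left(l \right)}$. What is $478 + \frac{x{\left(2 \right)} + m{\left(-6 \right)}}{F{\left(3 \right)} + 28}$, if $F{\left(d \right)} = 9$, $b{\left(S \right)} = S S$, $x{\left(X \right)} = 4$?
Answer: $\frac{17798}{37} \approx 481.03$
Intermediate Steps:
$b{\left(S \right)} = S^{2}$
$m{\left(l \right)} = 3 l^{2}$ ($m{\left(l \right)} = \left(l^{2} + l l\right) + l^{2} = \left(l^{2} + l^{2}\right) + l^{2} = 2 l^{2} + l^{2} = 3 l^{2}$)
$478 + \frac{x{\left(2 \right)} + m{\left(-6 \right)}}{F{\left(3 \right)} + 28} = 478 + \frac{4 + 3 \left(-6\right)^{2}}{9 + 28} = 478 + \frac{4 + 3 \cdot 36}{37} = 478 + \left(4 + 108\right) \frac{1}{37} = 478 + 112 \cdot \frac{1}{37} = 478 + \frac{112}{37} = \frac{17798}{37}$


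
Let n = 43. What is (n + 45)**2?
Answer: 7744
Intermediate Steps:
(n + 45)**2 = (43 + 45)**2 = 88**2 = 7744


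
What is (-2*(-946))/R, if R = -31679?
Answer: -1892/31679 ≈ -0.059724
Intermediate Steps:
(-2*(-946))/R = -2*(-946)/(-31679) = 1892*(-1/31679) = -1892/31679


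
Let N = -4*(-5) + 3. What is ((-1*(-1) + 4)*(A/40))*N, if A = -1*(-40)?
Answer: 115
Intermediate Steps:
A = 40
N = 23 (N = 20 + 3 = 23)
((-1*(-1) + 4)*(A/40))*N = ((-1*(-1) + 4)*(40/40))*23 = ((1 + 4)*(40*(1/40)))*23 = (5*1)*23 = 5*23 = 115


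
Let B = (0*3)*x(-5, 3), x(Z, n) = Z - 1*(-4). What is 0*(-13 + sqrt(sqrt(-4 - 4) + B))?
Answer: 0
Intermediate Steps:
x(Z, n) = 4 + Z (x(Z, n) = Z + 4 = 4 + Z)
B = 0 (B = (0*3)*(4 - 5) = 0*(-1) = 0)
0*(-13 + sqrt(sqrt(-4 - 4) + B)) = 0*(-13 + sqrt(sqrt(-4 - 4) + 0)) = 0*(-13 + sqrt(sqrt(-8) + 0)) = 0*(-13 + sqrt(2*I*sqrt(2) + 0)) = 0*(-13 + sqrt(2*I*sqrt(2))) = 0*(-13 + 2**(3/4)*sqrt(I)) = 0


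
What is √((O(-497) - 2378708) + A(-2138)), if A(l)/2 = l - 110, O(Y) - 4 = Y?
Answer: I*√2383697 ≈ 1543.9*I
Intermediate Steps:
O(Y) = 4 + Y
A(l) = -220 + 2*l (A(l) = 2*(l - 110) = 2*(-110 + l) = -220 + 2*l)
√((O(-497) - 2378708) + A(-2138)) = √(((4 - 497) - 2378708) + (-220 + 2*(-2138))) = √((-493 - 2378708) + (-220 - 4276)) = √(-2379201 - 4496) = √(-2383697) = I*√2383697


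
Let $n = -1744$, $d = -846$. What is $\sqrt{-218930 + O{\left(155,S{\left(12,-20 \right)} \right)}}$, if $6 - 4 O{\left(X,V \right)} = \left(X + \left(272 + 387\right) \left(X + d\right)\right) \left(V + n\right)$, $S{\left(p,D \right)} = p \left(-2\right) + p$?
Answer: $\frac{i \sqrt{800231498}}{2} \approx 14144.0 i$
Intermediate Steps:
$S{\left(p,D \right)} = - p$ ($S{\left(p,D \right)} = - 2 p + p = - p$)
$O{\left(X,V \right)} = \frac{3}{2} - \frac{\left(-557514 + 660 X\right) \left(-1744 + V\right)}{4}$ ($O{\left(X,V \right)} = \frac{3}{2} - \frac{\left(X + \left(272 + 387\right) \left(X - 846\right)\right) \left(V - 1744\right)}{4} = \frac{3}{2} - \frac{\left(X + 659 \left(-846 + X\right)\right) \left(-1744 + V\right)}{4} = \frac{3}{2} - \frac{\left(X + \left(-557514 + 659 X\right)\right) \left(-1744 + V\right)}{4} = \frac{3}{2} - \frac{\left(-557514 + 660 X\right) \left(-1744 + V\right)}{4}$)
$\sqrt{-218930 + O{\left(155,S{\left(12,-20 \right)} \right)}} = \sqrt{-218930 + \left(- \frac{486152205}{2} + 287760 \cdot 155 + \frac{278757 \left(\left(-1\right) 12\right)}{2} - 165 \left(\left(-1\right) 12\right) 155\right)} = \sqrt{-218930 + \left(- \frac{486152205}{2} + 44602800 + \frac{278757}{2} \left(-12\right) - \left(-1980\right) 155\right)} = \sqrt{-218930 + \left(- \frac{486152205}{2} + 44602800 - 1672542 + 306900\right)} = \sqrt{-218930 - \frac{399677889}{2}} = \sqrt{- \frac{400115749}{2}} = \frac{i \sqrt{800231498}}{2}$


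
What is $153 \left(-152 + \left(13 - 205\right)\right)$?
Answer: $-52632$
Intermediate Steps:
$153 \left(-152 + \left(13 - 205\right)\right) = 153 \left(-152 - 192\right) = 153 \left(-344\right) = -52632$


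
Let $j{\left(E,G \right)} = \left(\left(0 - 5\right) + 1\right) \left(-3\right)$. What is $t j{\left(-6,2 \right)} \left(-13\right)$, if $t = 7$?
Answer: $-1092$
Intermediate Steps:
$j{\left(E,G \right)} = 12$ ($j{\left(E,G \right)} = \left(\left(0 - 5\right) + 1\right) \left(-3\right) = \left(-5 + 1\right) \left(-3\right) = \left(-4\right) \left(-3\right) = 12$)
$t j{\left(-6,2 \right)} \left(-13\right) = 7 \cdot 12 \left(-13\right) = 84 \left(-13\right) = -1092$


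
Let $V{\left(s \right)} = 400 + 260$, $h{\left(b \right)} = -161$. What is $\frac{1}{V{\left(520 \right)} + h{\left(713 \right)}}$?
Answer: $\frac{1}{499} \approx 0.002004$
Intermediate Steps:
$V{\left(s \right)} = 660$
$\frac{1}{V{\left(520 \right)} + h{\left(713 \right)}} = \frac{1}{660 - 161} = \frac{1}{499}$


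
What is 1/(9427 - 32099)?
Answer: -1/22672 ≈ -4.4107e-5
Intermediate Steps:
1/(9427 - 32099) = 1/(-22672) = -1/22672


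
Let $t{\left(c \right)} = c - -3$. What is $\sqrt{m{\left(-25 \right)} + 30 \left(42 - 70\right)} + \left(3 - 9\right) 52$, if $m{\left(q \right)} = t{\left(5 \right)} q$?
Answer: $-312 + 4 i \sqrt{65} \approx -312.0 + 32.249 i$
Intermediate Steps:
$t{\left(c \right)} = 3 + c$ ($t{\left(c \right)} = c + 3 = 3 + c$)
$m{\left(q \right)} = 8 q$ ($m{\left(q \right)} = \left(3 + 5\right) q = 8 q$)
$\sqrt{m{\left(-25 \right)} + 30 \left(42 - 70\right)} + \left(3 - 9\right) 52 = \sqrt{8 \left(-25\right) + 30 \left(42 - 70\right)} + \left(3 - 9\right) 52 = \sqrt{-200 + 30 \left(-28\right)} - 312 = \sqrt{-200 - 840} - 312 = \sqrt{-1040} - 312 = 4 i \sqrt{65} - 312 = -312 + 4 i \sqrt{65}$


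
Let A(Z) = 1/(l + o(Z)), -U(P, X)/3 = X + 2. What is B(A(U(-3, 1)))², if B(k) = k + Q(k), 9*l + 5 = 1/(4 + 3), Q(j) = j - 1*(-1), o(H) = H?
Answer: 225625/361201 ≈ 0.62465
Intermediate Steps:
Q(j) = 1 + j (Q(j) = j + 1 = 1 + j)
l = -34/63 (l = -5/9 + 1/(9*(4 + 3)) = -5/9 + (⅑)/7 = -5/9 + (⅑)*(⅐) = -5/9 + 1/63 = -34/63 ≈ -0.53968)
U(P, X) = -6 - 3*X (U(P, X) = -3*(X + 2) = -3*(2 + X) = -6 - 3*X)
A(Z) = 1/(-34/63 + Z)
B(k) = 1 + 2*k (B(k) = k + (1 + k) = 1 + 2*k)
B(A(U(-3, 1)))² = (1 + 2*(63/(-34 + 63*(-6 - 3*1))))² = (1 + 2*(63/(-34 + 63*(-6 - 3))))² = (1 + 2*(63/(-34 + 63*(-9))))² = (1 + 2*(63/(-34 - 567)))² = (1 + 2*(63/(-601)))² = (1 + 2*(63*(-1/601)))² = (1 + 2*(-63/601))² = (1 - 126/601)² = (475/601)² = 225625/361201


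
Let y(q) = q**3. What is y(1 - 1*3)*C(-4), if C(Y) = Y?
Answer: 32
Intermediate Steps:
y(1 - 1*3)*C(-4) = (1 - 1*3)**3*(-4) = (1 - 3)**3*(-4) = (-2)**3*(-4) = -8*(-4) = 32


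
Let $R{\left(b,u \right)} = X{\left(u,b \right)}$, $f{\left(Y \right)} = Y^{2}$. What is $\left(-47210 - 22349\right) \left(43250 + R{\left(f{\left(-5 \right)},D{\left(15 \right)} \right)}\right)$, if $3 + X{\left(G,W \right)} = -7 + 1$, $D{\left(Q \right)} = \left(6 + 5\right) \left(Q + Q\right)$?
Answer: $-3007800719$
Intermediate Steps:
$D{\left(Q \right)} = 22 Q$ ($D{\left(Q \right)} = 11 \cdot 2 Q = 22 Q$)
$X{\left(G,W \right)} = -9$ ($X{\left(G,W \right)} = -3 + \left(-7 + 1\right) = -3 - 6 = -9$)
$R{\left(b,u \right)} = -9$
$\left(-47210 - 22349\right) \left(43250 + R{\left(f{\left(-5 \right)},D{\left(15 \right)} \right)}\right) = \left(-47210 - 22349\right) \left(43250 - 9\right) = \left(-69559\right) 43241 = -3007800719$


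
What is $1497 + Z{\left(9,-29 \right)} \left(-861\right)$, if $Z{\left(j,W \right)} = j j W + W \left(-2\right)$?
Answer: $1974048$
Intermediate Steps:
$Z{\left(j,W \right)} = - 2 W + W j^{2}$ ($Z{\left(j,W \right)} = j^{2} W - 2 W = W j^{2} - 2 W = - 2 W + W j^{2}$)
$1497 + Z{\left(9,-29 \right)} \left(-861\right) = 1497 + - 29 \left(-2 + 9^{2}\right) \left(-861\right) = 1497 + - 29 \left(-2 + 81\right) \left(-861\right) = 1497 + \left(-29\right) 79 \left(-861\right) = 1497 - -1972551 = 1497 + 1972551 = 1974048$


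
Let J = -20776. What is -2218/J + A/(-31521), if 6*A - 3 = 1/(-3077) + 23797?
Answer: -8240571421/431800000884 ≈ -0.019084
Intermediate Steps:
A = 73232599/18462 (A = 1/2 + (1/(-3077) + 23797)/6 = 1/2 + (-1/3077 + 23797)/6 = 1/2 + (1/6)*(73223368/3077) = 1/2 + 36611684/9231 = 73232599/18462 ≈ 3966.7)
-2218/J + A/(-31521) = -2218/(-20776) + (73232599/18462)/(-31521) = -2218*(-1/20776) + (73232599/18462)*(-1/31521) = 1109/10388 - 73232599/581940702 = -8240571421/431800000884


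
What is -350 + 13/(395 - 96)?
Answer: -8049/23 ≈ -349.96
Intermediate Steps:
-350 + 13/(395 - 96) = -350 + 13/299 = -350 + (1/299)*13 = -350 + 1/23 = -8049/23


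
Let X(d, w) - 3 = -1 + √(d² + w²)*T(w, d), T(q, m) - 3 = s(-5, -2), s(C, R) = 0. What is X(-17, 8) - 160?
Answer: -158 + 3*√353 ≈ -101.64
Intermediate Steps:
T(q, m) = 3 (T(q, m) = 3 + 0 = 3)
X(d, w) = 2 + 3*√(d² + w²) (X(d, w) = 3 + (-1 + √(d² + w²)*3) = 3 + (-1 + 3*√(d² + w²)) = 2 + 3*√(d² + w²))
X(-17, 8) - 160 = (2 + 3*√((-17)² + 8²)) - 160 = (2 + 3*√(289 + 64)) - 160 = (2 + 3*√353) - 160 = -158 + 3*√353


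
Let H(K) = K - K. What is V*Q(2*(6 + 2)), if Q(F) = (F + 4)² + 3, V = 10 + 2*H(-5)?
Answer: 4030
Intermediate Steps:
H(K) = 0
V = 10 (V = 10 + 2*0 = 10 + 0 = 10)
Q(F) = 3 + (4 + F)² (Q(F) = (4 + F)² + 3 = 3 + (4 + F)²)
V*Q(2*(6 + 2)) = 10*(3 + (4 + 2*(6 + 2))²) = 10*(3 + (4 + 2*8)²) = 10*(3 + (4 + 16)²) = 10*(3 + 20²) = 10*(3 + 400) = 10*403 = 4030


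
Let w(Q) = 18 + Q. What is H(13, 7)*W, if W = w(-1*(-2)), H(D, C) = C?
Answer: 140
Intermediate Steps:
W = 20 (W = 18 - 1*(-2) = 18 + 2 = 20)
H(13, 7)*W = 7*20 = 140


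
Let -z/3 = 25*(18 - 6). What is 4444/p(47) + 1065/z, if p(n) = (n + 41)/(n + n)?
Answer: 284749/60 ≈ 4745.8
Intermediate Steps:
p(n) = (41 + n)/(2*n) (p(n) = (41 + n)/((2*n)) = (41 + n)*(1/(2*n)) = (41 + n)/(2*n))
z = -900 (z = -75*(18 - 6) = -75*12 = -3*300 = -900)
4444/p(47) + 1065/z = 4444/(((1/2)*(41 + 47)/47)) + 1065/(-900) = 4444/(((1/2)*(1/47)*88)) + 1065*(-1/900) = 4444/(44/47) - 71/60 = 4444*(47/44) - 71/60 = 4747 - 71/60 = 284749/60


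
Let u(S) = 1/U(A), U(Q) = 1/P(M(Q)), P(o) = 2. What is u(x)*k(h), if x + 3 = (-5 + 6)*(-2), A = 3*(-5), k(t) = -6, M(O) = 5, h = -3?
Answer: -12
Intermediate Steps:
A = -15
x = -5 (x = -3 + (-5 + 6)*(-2) = -3 + 1*(-2) = -3 - 2 = -5)
U(Q) = ½ (U(Q) = 1/2 = ½)
u(S) = 2 (u(S) = 1/(½) = 2)
u(x)*k(h) = 2*(-6) = -12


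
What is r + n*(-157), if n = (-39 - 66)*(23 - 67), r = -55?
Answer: -725395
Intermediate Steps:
n = 4620 (n = -105*(-44) = 4620)
r + n*(-157) = -55 + 4620*(-157) = -55 - 725340 = -725395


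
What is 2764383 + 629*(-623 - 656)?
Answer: 1959892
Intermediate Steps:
2764383 + 629*(-623 - 656) = 2764383 + 629*(-1279) = 2764383 - 804491 = 1959892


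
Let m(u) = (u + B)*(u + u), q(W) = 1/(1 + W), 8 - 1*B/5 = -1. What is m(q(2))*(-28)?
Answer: -7616/9 ≈ -846.22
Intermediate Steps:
B = 45 (B = 40 - 5*(-1) = 40 + 5 = 45)
m(u) = 2*u*(45 + u) (m(u) = (u + 45)*(u + u) = (45 + u)*(2*u) = 2*u*(45 + u))
m(q(2))*(-28) = (2*(45 + 1/(1 + 2))/(1 + 2))*(-28) = (2*(45 + 1/3)/3)*(-28) = (2*(1/3)*(45 + 1/3))*(-28) = (2*(1/3)*(136/3))*(-28) = (272/9)*(-28) = -7616/9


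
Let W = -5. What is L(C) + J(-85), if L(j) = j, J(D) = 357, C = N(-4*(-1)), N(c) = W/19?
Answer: 6778/19 ≈ 356.74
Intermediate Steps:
N(c) = -5/19
C = -5/19 ≈ -0.26316
L(C) + J(-85) = -5/19 + 357 = 6778/19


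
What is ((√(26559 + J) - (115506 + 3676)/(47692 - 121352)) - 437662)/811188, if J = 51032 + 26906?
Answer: -1791003541/3319561560 + √104497/811188 ≈ -0.53913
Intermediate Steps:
J = 77938
((√(26559 + J) - (115506 + 3676)/(47692 - 121352)) - 437662)/811188 = ((√(26559 + 77938) - (115506 + 3676)/(47692 - 121352)) - 437662)/811188 = ((√104497 - 119182/(-73660)) - 437662)*(1/811188) = ((√104497 - 119182*(-1)/73660) - 437662)*(1/811188) = ((√104497 - 1*(-59591/36830)) - 437662)*(1/811188) = ((√104497 + 59591/36830) - 437662)*(1/811188) = ((59591/36830 + √104497) - 437662)*(1/811188) = (-16119031869/36830 + √104497)*(1/811188) = -1791003541/3319561560 + √104497/811188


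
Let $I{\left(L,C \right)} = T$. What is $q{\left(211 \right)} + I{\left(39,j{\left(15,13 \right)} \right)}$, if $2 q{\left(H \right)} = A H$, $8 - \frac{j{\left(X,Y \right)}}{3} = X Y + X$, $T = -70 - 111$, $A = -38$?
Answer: $-4190$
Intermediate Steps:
$T = -181$
$j{\left(X,Y \right)} = 24 - 3 X - 3 X Y$ ($j{\left(X,Y \right)} = 24 - 3 \left(X Y + X\right) = 24 - 3 \left(X + X Y\right) = 24 - \left(3 X + 3 X Y\right) = 24 - 3 X - 3 X Y$)
$q{\left(H \right)} = - 19 H$ ($q{\left(H \right)} = \frac{\left(-38\right) H}{2} = - 19 H$)
$I{\left(L,C \right)} = -181$
$q{\left(211 \right)} + I{\left(39,j{\left(15,13 \right)} \right)} = \left(-19\right) 211 - 181 = -4009 - 181 = -4190$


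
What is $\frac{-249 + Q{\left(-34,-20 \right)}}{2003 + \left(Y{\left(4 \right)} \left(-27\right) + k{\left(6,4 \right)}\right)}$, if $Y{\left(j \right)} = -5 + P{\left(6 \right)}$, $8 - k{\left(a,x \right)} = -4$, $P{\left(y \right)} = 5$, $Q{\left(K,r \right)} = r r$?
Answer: $\frac{151}{2015} \approx 0.074938$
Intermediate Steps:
$Q{\left(K,r \right)} = r^{2}$
$k{\left(a,x \right)} = 12$ ($k{\left(a,x \right)} = 8 - -4 = 8 + 4 = 12$)
$Y{\left(j \right)} = 0$ ($Y{\left(j \right)} = -5 + 5 = 0$)
$\frac{-249 + Q{\left(-34,-20 \right)}}{2003 + \left(Y{\left(4 \right)} \left(-27\right) + k{\left(6,4 \right)}\right)} = \frac{-249 + \left(-20\right)^{2}}{2003 + \left(0 \left(-27\right) + 12\right)} = \frac{-249 + 400}{2003 + \left(0 + 12\right)} = \frac{151}{2003 + 12} = \frac{151}{2015}$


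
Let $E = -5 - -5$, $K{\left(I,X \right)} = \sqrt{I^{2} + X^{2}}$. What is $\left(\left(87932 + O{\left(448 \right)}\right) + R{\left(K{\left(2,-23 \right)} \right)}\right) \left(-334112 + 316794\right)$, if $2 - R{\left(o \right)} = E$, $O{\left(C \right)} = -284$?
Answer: $-1517922700$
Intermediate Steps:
$E = 0$ ($E = -5 + 5 = 0$)
$R{\left(o \right)} = 2$ ($R{\left(o \right)} = 2 - 0 = 2 + 0 = 2$)
$\left(\left(87932 + O{\left(448 \right)}\right) + R{\left(K{\left(2,-23 \right)} \right)}\right) \left(-334112 + 316794\right) = \left(\left(87932 - 284\right) + 2\right) \left(-334112 + 316794\right) = \left(87648 + 2\right) \left(-17318\right) = 87650 \left(-17318\right) = -1517922700$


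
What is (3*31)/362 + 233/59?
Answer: 89833/21358 ≈ 4.2061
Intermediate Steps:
(3*31)/362 + 233/59 = 93*(1/362) + 233*(1/59) = 93/362 + 233/59 = 89833/21358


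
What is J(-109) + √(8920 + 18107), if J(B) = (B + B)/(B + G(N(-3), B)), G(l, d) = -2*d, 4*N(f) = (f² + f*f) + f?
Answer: -2 + 3*√3003 ≈ 162.40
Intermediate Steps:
N(f) = f²/2 + f/4 (N(f) = ((f² + f*f) + f)/4 = ((f² + f²) + f)/4 = (2*f² + f)/4 = (f + 2*f²)/4 = f²/2 + f/4)
J(B) = -2 (J(B) = (B + B)/(B - 2*B) = (2*B)/((-B)) = (2*B)*(-1/B) = -2)
J(-109) + √(8920 + 18107) = -2 + √(8920 + 18107) = -2 + √27027 = -2 + 3*√3003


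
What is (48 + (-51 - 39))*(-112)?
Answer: 4704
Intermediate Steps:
(48 + (-51 - 39))*(-112) = (48 - 90)*(-112) = -42*(-112) = 4704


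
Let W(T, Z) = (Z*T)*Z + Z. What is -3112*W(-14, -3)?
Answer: 401448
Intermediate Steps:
W(T, Z) = Z + T*Z**2 (W(T, Z) = (T*Z)*Z + Z = T*Z**2 + Z = Z + T*Z**2)
-3112*W(-14, -3) = -(-9336)*(1 - 14*(-3)) = -(-9336)*(1 + 42) = -(-9336)*43 = -3112*(-129) = 401448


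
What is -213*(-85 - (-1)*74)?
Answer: 2343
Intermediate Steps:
-213*(-85 - (-1)*74) = -213*(-85 - 1*(-74)) = -213*(-85 + 74) = -213*(-11) = 2343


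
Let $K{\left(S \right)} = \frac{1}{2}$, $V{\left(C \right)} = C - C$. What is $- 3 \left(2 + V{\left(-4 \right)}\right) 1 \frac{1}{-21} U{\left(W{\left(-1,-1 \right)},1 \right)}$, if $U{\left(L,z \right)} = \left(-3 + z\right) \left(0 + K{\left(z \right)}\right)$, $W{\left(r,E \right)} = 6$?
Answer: $- \frac{2}{7} \approx -0.28571$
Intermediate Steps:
$V{\left(C \right)} = 0$
$K{\left(S \right)} = \frac{1}{2}$
$U{\left(L,z \right)} = - \frac{3}{2} + \frac{z}{2}$ ($U{\left(L,z \right)} = \left(-3 + z\right) \left(0 + \frac{1}{2}\right) = \left(-3 + z\right) \frac{1}{2} = - \frac{3}{2} + \frac{z}{2}$)
$- 3 \left(2 + V{\left(-4 \right)}\right) 1 \frac{1}{-21} U{\left(W{\left(-1,-1 \right)},1 \right)} = - 3 \left(2 + 0\right) 1 \frac{1}{-21} \left(- \frac{3}{2} + \frac{1}{2} \cdot 1\right) = \left(-3\right) 2 \cdot 1 \left(- \frac{1}{21}\right) \left(- \frac{3}{2} + \frac{1}{2}\right) = \left(-6\right) \left(- \frac{1}{21}\right) \left(-1\right) = \frac{2}{7} \left(-1\right) = - \frac{2}{7}$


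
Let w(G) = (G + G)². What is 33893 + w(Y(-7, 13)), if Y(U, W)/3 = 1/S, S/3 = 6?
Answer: 305038/9 ≈ 33893.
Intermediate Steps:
S = 18 (S = 3*6 = 18)
Y(U, W) = ⅙ (Y(U, W) = 3/18 = 3*(1/18) = ⅙)
w(G) = 4*G² (w(G) = (2*G)² = 4*G²)
33893 + w(Y(-7, 13)) = 33893 + 4*(⅙)² = 33893 + 4*(1/36) = 33893 + ⅑ = 305038/9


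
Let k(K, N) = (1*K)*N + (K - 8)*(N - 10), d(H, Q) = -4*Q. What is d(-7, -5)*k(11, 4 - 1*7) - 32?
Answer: -1472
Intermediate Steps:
k(K, N) = K*N + (-10 + N)*(-8 + K) (k(K, N) = K*N + (-8 + K)*(-10 + N) = K*N + (-10 + N)*(-8 + K))
d(-7, -5)*k(11, 4 - 1*7) - 32 = (-4*(-5))*(80 - 10*11 - 8*(4 - 1*7) + 2*11*(4 - 1*7)) - 32 = 20*(80 - 110 - 8*(4 - 7) + 2*11*(4 - 7)) - 32 = 20*(80 - 110 - 8*(-3) + 2*11*(-3)) - 32 = 20*(80 - 110 + 24 - 66) - 32 = 20*(-72) - 32 = -1440 - 32 = -1472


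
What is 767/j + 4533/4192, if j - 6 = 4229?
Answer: 22412519/17753120 ≈ 1.2625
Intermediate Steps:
j = 4235 (j = 6 + 4229 = 4235)
767/j + 4533/4192 = 767/4235 + 4533/4192 = 22412519/17753120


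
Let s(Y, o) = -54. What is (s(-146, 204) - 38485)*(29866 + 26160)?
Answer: -2159186014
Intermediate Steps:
(s(-146, 204) - 38485)*(29866 + 26160) = (-54 - 38485)*(29866 + 26160) = -38539*56026 = -2159186014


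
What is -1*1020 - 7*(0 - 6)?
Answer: -978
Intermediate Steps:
-1*1020 - 7*(0 - 6) = -1020 - 7*(-6) = -1020 + 42 = -978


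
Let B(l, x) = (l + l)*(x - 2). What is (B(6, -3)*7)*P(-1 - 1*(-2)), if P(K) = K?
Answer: -420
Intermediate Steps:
B(l, x) = 2*l*(-2 + x) (B(l, x) = (2*l)*(-2 + x) = 2*l*(-2 + x))
(B(6, -3)*7)*P(-1 - 1*(-2)) = ((2*6*(-2 - 3))*7)*(-1 - 1*(-2)) = ((2*6*(-5))*7)*(-1 + 2) = -60*7*1 = -420*1 = -420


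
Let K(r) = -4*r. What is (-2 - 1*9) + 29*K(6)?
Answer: -707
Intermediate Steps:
(-2 - 1*9) + 29*K(6) = (-2 - 1*9) + 29*(-4*6) = (-2 - 9) + 29*(-24) = -11 - 696 = -707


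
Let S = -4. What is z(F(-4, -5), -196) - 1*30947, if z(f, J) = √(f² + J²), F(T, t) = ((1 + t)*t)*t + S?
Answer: -30947 + 4*√3077 ≈ -30725.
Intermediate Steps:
F(T, t) = -4 + t²*(1 + t) (F(T, t) = ((1 + t)*t)*t - 4 = (t*(1 + t))*t - 4 = t²*(1 + t) - 4 = -4 + t²*(1 + t))
z(f, J) = √(J² + f²)
z(F(-4, -5), -196) - 1*30947 = √((-196)² + (-4 + (-5)² + (-5)³)²) - 1*30947 = √(38416 + (-4 + 25 - 125)²) - 30947 = √(38416 + (-104)²) - 30947 = √(38416 + 10816) - 30947 = √49232 - 30947 = 4*√3077 - 30947 = -30947 + 4*√3077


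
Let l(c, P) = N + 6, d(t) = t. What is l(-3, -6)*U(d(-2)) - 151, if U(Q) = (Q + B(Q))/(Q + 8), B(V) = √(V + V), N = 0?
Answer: -153 + 2*I ≈ -153.0 + 2.0*I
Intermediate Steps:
B(V) = √2*√V (B(V) = √(2*V) = √2*√V)
U(Q) = (Q + √2*√Q)/(8 + Q) (U(Q) = (Q + √2*√Q)/(Q + 8) = (Q + √2*√Q)/(8 + Q))
l(c, P) = 6 (l(c, P) = 0 + 6 = 6)
l(-3, -6)*U(d(-2)) - 151 = 6*((-2 + √2*√(-2))/(8 - 2)) - 151 = 6*((-2 + √2*(I*√2))/6) - 151 = 6*((-2 + 2*I)/6) - 151 = 6*(-⅓ + I/3) - 151 = (-2 + 2*I) - 151 = -153 + 2*I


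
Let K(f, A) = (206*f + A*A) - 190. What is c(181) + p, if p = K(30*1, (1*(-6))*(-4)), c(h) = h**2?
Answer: 39327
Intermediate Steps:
K(f, A) = -190 + A**2 + 206*f (K(f, A) = (206*f + A**2) - 190 = (A**2 + 206*f) - 190 = -190 + A**2 + 206*f)
p = 6566 (p = -190 + ((1*(-6))*(-4))**2 + 206*(30*1) = -190 + (-6*(-4))**2 + 206*30 = -190 + 24**2 + 6180 = -190 + 576 + 6180 = 6566)
c(181) + p = 181**2 + 6566 = 32761 + 6566 = 39327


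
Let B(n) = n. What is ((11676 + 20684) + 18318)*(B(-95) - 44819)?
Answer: -2276151692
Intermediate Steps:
((11676 + 20684) + 18318)*(B(-95) - 44819) = ((11676 + 20684) + 18318)*(-95 - 44819) = (32360 + 18318)*(-44914) = 50678*(-44914) = -2276151692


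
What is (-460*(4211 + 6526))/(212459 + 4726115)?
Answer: -2469510/2469287 ≈ -1.0001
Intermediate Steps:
(-460*(4211 + 6526))/(212459 + 4726115) = -460*10737/4938574 = -4939020*1/4938574 = -2469510/2469287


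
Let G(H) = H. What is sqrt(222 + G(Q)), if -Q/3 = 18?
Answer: 2*sqrt(42) ≈ 12.961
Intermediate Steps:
Q = -54 (Q = -3*18 = -54)
sqrt(222 + G(Q)) = sqrt(222 - 54) = sqrt(168) = 2*sqrt(42)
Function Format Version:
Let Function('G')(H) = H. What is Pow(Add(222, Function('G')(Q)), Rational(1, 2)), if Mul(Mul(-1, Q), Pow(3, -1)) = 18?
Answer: Mul(2, Pow(42, Rational(1, 2))) ≈ 12.961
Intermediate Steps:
Q = -54 (Q = Mul(-3, 18) = -54)
Pow(Add(222, Function('G')(Q)), Rational(1, 2)) = Pow(Add(222, -54), Rational(1, 2)) = Pow(168, Rational(1, 2)) = Mul(2, Pow(42, Rational(1, 2)))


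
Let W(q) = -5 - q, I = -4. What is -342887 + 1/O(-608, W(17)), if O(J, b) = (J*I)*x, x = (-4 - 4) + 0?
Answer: -6671209473/19456 ≈ -3.4289e+5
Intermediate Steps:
x = -8 (x = -8 + 0 = -8)
O(J, b) = 32*J (O(J, b) = (J*(-4))*(-8) = -4*J*(-8) = 32*J)
-342887 + 1/O(-608, W(17)) = -342887 + 1/(32*(-608)) = -342887 + 1/(-19456) = -342887 - 1/19456 = -6671209473/19456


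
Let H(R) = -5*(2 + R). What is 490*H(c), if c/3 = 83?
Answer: -614950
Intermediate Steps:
c = 249 (c = 3*83 = 249)
H(R) = -10 - 5*R
490*H(c) = 490*(-10 - 5*249) = 490*(-10 - 1245) = 490*(-1255) = -614950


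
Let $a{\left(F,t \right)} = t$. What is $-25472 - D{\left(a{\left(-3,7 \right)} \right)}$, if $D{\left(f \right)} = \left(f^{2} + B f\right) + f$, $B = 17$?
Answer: $-25647$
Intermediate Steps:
$D{\left(f \right)} = f^{2} + 18 f$ ($D{\left(f \right)} = \left(f^{2} + 17 f\right) + f = f^{2} + 18 f$)
$-25472 - D{\left(a{\left(-3,7 \right)} \right)} = -25472 - 7 \left(18 + 7\right) = -25472 - 7 \cdot 25 = -25472 - 175 = -25647$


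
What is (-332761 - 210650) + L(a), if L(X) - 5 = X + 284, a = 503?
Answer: -542619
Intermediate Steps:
L(X) = 289 + X (L(X) = 5 + (X + 284) = 5 + (284 + X) = 289 + X)
(-332761 - 210650) + L(a) = (-332761 - 210650) + (289 + 503) = -543411 + 792 = -542619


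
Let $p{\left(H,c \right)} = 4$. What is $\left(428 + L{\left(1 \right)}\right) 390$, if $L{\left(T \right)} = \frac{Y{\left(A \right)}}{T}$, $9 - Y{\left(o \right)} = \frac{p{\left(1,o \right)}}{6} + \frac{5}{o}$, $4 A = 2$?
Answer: $166270$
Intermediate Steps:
$A = \frac{1}{2}$ ($A = \frac{1}{4} \cdot 2 = \frac{1}{2} \approx 0.5$)
$Y{\left(o \right)} = \frac{25}{3} - \frac{5}{o}$ ($Y{\left(o \right)} = 9 - \left(\frac{4}{6} + \frac{5}{o}\right) = 9 - \left(4 \cdot \frac{1}{6} + \frac{5}{o}\right) = 9 - \left(\frac{2}{3} + \frac{5}{o}\right) = \frac{25}{3} - \frac{5}{o}$)
$L{\left(T \right)} = - \frac{5}{3 T}$ ($L{\left(T \right)} = \frac{\frac{25}{3} - 5 \frac{1}{\frac{1}{2}}}{T} = \frac{\frac{25}{3} - 10}{T} = - \frac{5}{3 T}$)
$\left(428 + L{\left(1 \right)}\right) 390 = \left(428 - \frac{5}{3 \cdot 1}\right) 390 = \left(428 - \frac{5}{3}\right) 390 = \frac{1279}{3} \cdot 390 = 166270$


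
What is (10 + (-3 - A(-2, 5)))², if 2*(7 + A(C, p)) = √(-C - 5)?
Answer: (28 - I*√3)²/4 ≈ 195.25 - 24.249*I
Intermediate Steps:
A(C, p) = -7 + √(-5 - C)/2 (A(C, p) = -7 + √(-C - 5)/2 = -7 + √(-5 - C)/2)
(10 + (-3 - A(-2, 5)))² = (10 + (-3 - (-7 + √(-5 - 1*(-2))/2)))² = (10 + (-3 - (-7 + √(-5 + 2)/2)))² = (10 + (-3 - (-7 + √(-3)/2)))² = (10 + (-3 - (-7 + (I*√3)/2)))² = (10 + (-3 - (-7 + I*√3/2)))² = (10 + (-3 + (7 - I*√3/2)))² = (10 + (4 - I*√3/2))² = (14 - I*√3/2)²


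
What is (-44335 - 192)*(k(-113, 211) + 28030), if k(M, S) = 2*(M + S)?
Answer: -1256819102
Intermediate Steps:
k(M, S) = 2*M + 2*S
(-44335 - 192)*(k(-113, 211) + 28030) = (-44335 - 192)*((2*(-113) + 2*211) + 28030) = -44527*((-226 + 422) + 28030) = -44527*(196 + 28030) = -44527*28226 = -1256819102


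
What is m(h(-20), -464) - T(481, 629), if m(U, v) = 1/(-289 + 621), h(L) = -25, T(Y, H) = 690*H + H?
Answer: -144300147/332 ≈ -4.3464e+5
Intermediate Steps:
T(Y, H) = 691*H
m(U, v) = 1/332
m(h(-20), -464) - T(481, 629) = 1/332 - 691*629 = 1/332 - 1*434639 = 1/332 - 434639 = -144300147/332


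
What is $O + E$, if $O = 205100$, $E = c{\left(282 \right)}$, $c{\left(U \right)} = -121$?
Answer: $204979$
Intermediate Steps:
$E = -121$
$O + E = 205100 - 121 = 204979$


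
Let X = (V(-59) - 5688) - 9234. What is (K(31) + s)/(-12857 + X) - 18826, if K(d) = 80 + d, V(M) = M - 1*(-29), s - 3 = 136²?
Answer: -523550844/27809 ≈ -18827.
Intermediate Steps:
s = 18499 (s = 3 + 136² = 3 + 18496 = 18499)
V(M) = 29 + M (V(M) = M + 29 = 29 + M)
X = -14952 (X = ((29 - 59) - 5688) - 9234 = (-30 - 5688) - 9234 = -5718 - 9234 = -14952)
(K(31) + s)/(-12857 + X) - 18826 = ((80 + 31) + 18499)/(-12857 - 14952) - 18826 = (111 + 18499)/(-27809) - 18826 = 18610*(-1/27809) - 18826 = -18610/27809 - 18826 = -523550844/27809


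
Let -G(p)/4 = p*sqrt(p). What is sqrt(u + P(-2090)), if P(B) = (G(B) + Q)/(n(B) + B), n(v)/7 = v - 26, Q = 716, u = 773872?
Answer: sqrt(6141052407246 - 3925020*I*sqrt(2090))/2817 ≈ 879.7 - 0.012852*I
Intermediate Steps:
G(p) = -4*p**(3/2) (G(p) = -4*p*sqrt(p) = -4*p**(3/2))
n(v) = -182 + 7*v (n(v) = 7*(v - 26) = 7*(-26 + v) = -182 + 7*v)
P(B) = (716 - 4*B**(3/2))/(-182 + 8*B) (P(B) = (-4*B**(3/2) + 716)/((-182 + 7*B) + B) = (716 - 4*B**(3/2))/(-182 + 8*B))
sqrt(u + P(-2090)) = sqrt(773872 + 2*(179 - (-2090)**(3/2))/(-91 + 4*(-2090))) = sqrt(773872 + 2*(179 - (-2090)*I*sqrt(2090))/(-91 - 8360)) = sqrt(773872 + 2*(179 + 2090*I*sqrt(2090))/(-8451)) = sqrt(773872 + 2*(-1/8451)*(179 + 2090*I*sqrt(2090))) = sqrt(773872 + (-358/8451 - 4180*I*sqrt(2090)/8451)) = sqrt(6539991914/8451 - 4180*I*sqrt(2090)/8451)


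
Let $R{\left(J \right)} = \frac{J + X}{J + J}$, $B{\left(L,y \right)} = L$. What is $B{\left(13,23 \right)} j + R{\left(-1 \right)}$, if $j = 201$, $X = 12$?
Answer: $\frac{5215}{2} \approx 2607.5$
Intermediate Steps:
$R{\left(J \right)} = \frac{12 + J}{2 J}$ ($R{\left(J \right)} = \frac{J + 12}{J + J} = \frac{12 + J}{2 J}$)
$B{\left(13,23 \right)} j + R{\left(-1 \right)} = 13 \cdot 201 + \frac{12 - 1}{2 \left(-1\right)} = 2613 + \frac{1}{2} \left(-1\right) 11 = 2613 - \frac{11}{2} = \frac{5215}{2}$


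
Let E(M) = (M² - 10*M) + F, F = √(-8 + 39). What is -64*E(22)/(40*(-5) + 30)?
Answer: 8448/85 + 32*√31/85 ≈ 101.48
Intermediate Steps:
F = √31 ≈ 5.5678
E(M) = √31 + M² - 10*M (E(M) = (M² - 10*M) + √31 = √31 + M² - 10*M)
-64*E(22)/(40*(-5) + 30) = -64*(√31 + 22² - 10*22)/(40*(-5) + 30) = -64*(√31 + 484 - 220)/(-200 + 30) = -64*(264 + √31)/(-170) = -64*(264 + √31)*(-1)/170 = -64*(-132/85 - √31/170) = 8448/85 + 32*√31/85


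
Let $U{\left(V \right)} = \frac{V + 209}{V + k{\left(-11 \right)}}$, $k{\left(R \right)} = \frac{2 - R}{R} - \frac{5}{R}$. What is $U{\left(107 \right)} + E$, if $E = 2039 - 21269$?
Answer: $- \frac{22476394}{1169} \approx -19227.0$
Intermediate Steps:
$k{\left(R \right)} = - \frac{5}{R} + \frac{2 - R}{R}$ ($k{\left(R \right)} = \frac{2 - R}{R} - \frac{5}{R} = - \frac{5}{R} + \frac{2 - R}{R}$)
$U{\left(V \right)} = \frac{209 + V}{- \frac{8}{11} + V}$ ($U{\left(V \right)} = \frac{V + 209}{V + \frac{-3 - -11}{-11}} = \frac{209 + V}{V - \frac{-3 + 11}{11}} = \frac{209 + V}{V - \frac{8}{11}} = \frac{209 + V}{- \frac{8}{11} + V}$)
$E = -19230$ ($E = 2039 - 21269 = -19230$)
$U{\left(107 \right)} + E = \frac{11 \left(209 + 107\right)}{-8 + 11 \cdot 107} - 19230 = 11 \frac{1}{-8 + 1177} \cdot 316 - 19230 = 11 \cdot \frac{1}{1169} \cdot 316 - 19230 = \frac{3476}{1169} - 19230 = - \frac{22476394}{1169}$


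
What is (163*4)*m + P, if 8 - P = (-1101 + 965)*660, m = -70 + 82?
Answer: 97592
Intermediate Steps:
m = 12
P = 89768 (P = 8 - (-1101 + 965)*660 = 8 - (-136)*660 = 8 - 1*(-89760) = 8 + 89760 = 89768)
(163*4)*m + P = (163*4)*12 + 89768 = 652*12 + 89768 = 7824 + 89768 = 97592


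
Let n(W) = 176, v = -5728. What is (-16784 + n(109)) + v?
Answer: -22336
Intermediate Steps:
(-16784 + n(109)) + v = (-16784 + 176) - 5728 = -16608 - 5728 = -22336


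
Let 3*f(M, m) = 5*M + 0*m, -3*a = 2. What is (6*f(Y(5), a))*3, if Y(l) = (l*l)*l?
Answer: 3750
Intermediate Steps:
a = -2/3 (a = -1/3*2 = -2/3 ≈ -0.66667)
Y(l) = l**3 (Y(l) = l**2*l = l**3)
f(M, m) = 5*M/3 (f(M, m) = (5*M + 0*m)/3 = (5*M + 0)/3 = (5*M)/3 = 5*M/3)
(6*f(Y(5), a))*3 = (6*((5/3)*5**3))*3 = (6*((5/3)*125))*3 = (6*(625/3))*3 = 1250*3 = 3750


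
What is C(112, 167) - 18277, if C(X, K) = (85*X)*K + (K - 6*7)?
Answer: 1571688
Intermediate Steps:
C(X, K) = -42 + K + 85*K*X (C(X, K) = 85*K*X + (K - 42) = 85*K*X + (-42 + K) = -42 + K + 85*K*X)
C(112, 167) - 18277 = (-42 + 167 + 85*167*112) - 18277 = (-42 + 167 + 1589840) - 18277 = 1589965 - 18277 = 1571688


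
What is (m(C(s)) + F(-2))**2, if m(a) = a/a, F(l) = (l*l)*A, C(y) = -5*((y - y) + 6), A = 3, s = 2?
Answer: 169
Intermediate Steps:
C(y) = -30 (C(y) = -5*(0 + 6) = -5*6 = -30)
F(l) = 3*l**2 (F(l) = (l*l)*3 = l**2*3 = 3*l**2)
m(a) = 1
(m(C(s)) + F(-2))**2 = (1 + 3*(-2)**2)**2 = (1 + 3*4)**2 = (1 + 12)**2 = 13**2 = 169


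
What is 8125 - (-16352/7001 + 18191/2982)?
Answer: 169546885223/20876982 ≈ 8121.2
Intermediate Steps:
8125 - (-16352/7001 + 18191/2982) = 8125 - 1*78593527/20876982 = 8125 - 78593527/20876982 = 169546885223/20876982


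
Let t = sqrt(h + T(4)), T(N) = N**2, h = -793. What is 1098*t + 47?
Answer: 47 + 1098*I*sqrt(777) ≈ 47.0 + 30606.0*I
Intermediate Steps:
t = I*sqrt(777) (t = sqrt(-793 + 4**2) = sqrt(-793 + 16) = sqrt(-777) = I*sqrt(777) ≈ 27.875*I)
1098*t + 47 = 1098*(I*sqrt(777)) + 47 = 1098*I*sqrt(777) + 47 = 47 + 1098*I*sqrt(777)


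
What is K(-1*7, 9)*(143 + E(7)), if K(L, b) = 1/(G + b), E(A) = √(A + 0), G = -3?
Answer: 143/6 + √7/6 ≈ 24.274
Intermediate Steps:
E(A) = √A
K(L, b) = 1/(-3 + b)
K(-1*7, 9)*(143 + E(7)) = (143 + √7)/(-3 + 9) = (143 + √7)/6 = 143/6 + √7/6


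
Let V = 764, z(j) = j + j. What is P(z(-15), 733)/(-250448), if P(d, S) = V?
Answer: -191/62612 ≈ -0.0030505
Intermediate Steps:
z(j) = 2*j
P(d, S) = 764
P(z(-15), 733)/(-250448) = 764/(-250448) = 764*(-1/250448) = -191/62612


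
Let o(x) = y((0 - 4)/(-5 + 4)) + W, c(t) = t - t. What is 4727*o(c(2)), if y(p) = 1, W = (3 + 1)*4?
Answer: 80359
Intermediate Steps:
c(t) = 0
W = 16 (W = 4*4 = 16)
o(x) = 17 (o(x) = 1 + 16 = 17)
4727*o(c(2)) = 4727*17 = 80359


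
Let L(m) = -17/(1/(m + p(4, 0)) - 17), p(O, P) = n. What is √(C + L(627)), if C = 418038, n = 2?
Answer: √147499208637/594 ≈ 646.56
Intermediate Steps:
p(O, P) = 2
L(m) = -17/(-17 + 1/(2 + m)) (L(m) = -17/(1/(m + 2) - 17) = -17/(1/(2 + m) - 17) = -17/(-17 + 1/(2 + m)))
√(C + L(627)) = √(418038 + 17*(2 + 627)/(33 + 17*627)) = √(418038 + 17*629/(33 + 10659)) = √(418038 + 17*629/10692) = √(418038 + 17*(1/10692)*629) = √(418038 + 10693/10692) = √(4469672989/10692) = √147499208637/594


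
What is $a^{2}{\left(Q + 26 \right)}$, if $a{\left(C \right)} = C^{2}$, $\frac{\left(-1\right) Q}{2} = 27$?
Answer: $614656$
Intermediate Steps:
$Q = -54$ ($Q = \left(-2\right) 27 = -54$)
$a^{2}{\left(Q + 26 \right)} = \left(\left(-54 + 26\right)^{2}\right)^{2} = \left(\left(-28\right)^{2}\right)^{2} = 784^{2} = 614656$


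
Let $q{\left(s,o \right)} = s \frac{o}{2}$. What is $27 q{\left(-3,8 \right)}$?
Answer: $-324$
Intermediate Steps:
$q{\left(s,o \right)} = \frac{o s}{2}$ ($q{\left(s,o \right)} = s o \frac{1}{2} = s \frac{o}{2} = \frac{o s}{2}$)
$27 q{\left(-3,8 \right)} = 27 \cdot \frac{1}{2} \cdot 8 \left(-3\right) = 27 \left(-12\right) = -324$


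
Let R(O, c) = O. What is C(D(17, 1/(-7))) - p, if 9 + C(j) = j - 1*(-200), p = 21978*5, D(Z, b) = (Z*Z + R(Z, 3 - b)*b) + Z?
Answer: -765768/7 ≈ -1.0940e+5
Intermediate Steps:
D(Z, b) = Z + Z² + Z*b (D(Z, b) = (Z*Z + Z*b) + Z = (Z² + Z*b) + Z = Z + Z² + Z*b)
p = 109890
C(j) = 191 + j (C(j) = -9 + (j - 1*(-200)) = -9 + (j + 200) = -9 + (200 + j) = 191 + j)
C(D(17, 1/(-7))) - p = (191 + 17*(1 + 17 + 1/(-7))) - 1*109890 = (191 + 17*(1 + 17 - ⅐)) - 109890 = (191 + 17*(125/7)) - 109890 = (191 + 2125/7) - 109890 = 3462/7 - 109890 = -765768/7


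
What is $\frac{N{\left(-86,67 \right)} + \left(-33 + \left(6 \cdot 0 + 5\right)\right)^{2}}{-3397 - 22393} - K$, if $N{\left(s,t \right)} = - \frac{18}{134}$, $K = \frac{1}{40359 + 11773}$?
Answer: $- \frac{1369824219}{45040223380} \approx -0.030413$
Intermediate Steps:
$K = \frac{1}{52132} \approx 1.9182 \cdot 10^{-5}$
$N{\left(s,t \right)} = - \frac{9}{67}$ ($N{\left(s,t \right)} = \left(-18\right) \frac{1}{134} = - \frac{9}{67}$)
$\frac{N{\left(-86,67 \right)} + \left(-33 + \left(6 \cdot 0 + 5\right)\right)^{2}}{-3397 - 22393} - K = \frac{- \frac{9}{67} + \left(-33 + \left(6 \cdot 0 + 5\right)\right)^{2}}{-3397 - 22393} - \frac{1}{52132} = \frac{- \frac{9}{67} + \left(-33 + \left(0 + 5\right)\right)^{2}}{-25790} - \frac{1}{52132} = \left(- \frac{9}{67} + \left(-33 + 5\right)^{2}\right) \left(- \frac{1}{25790}\right) - \frac{1}{52132} = \left(- \frac{9}{67} + \left(-28\right)^{2}\right) \left(- \frac{1}{25790}\right) - \frac{1}{52132} = \left(- \frac{9}{67} + 784\right) \left(- \frac{1}{25790}\right) - \frac{1}{52132} = \frac{52519}{67} \left(- \frac{1}{25790}\right) - \frac{1}{52132} = - \frac{52519}{1727930} - \frac{1}{52132} = - \frac{1369824219}{45040223380}$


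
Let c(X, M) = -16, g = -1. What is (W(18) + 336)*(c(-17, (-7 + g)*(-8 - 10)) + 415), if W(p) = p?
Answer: 141246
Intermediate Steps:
(W(18) + 336)*(c(-17, (-7 + g)*(-8 - 10)) + 415) = (18 + 336)*(-16 + 415) = 354*399 = 141246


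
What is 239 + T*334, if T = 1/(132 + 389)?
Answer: 124853/521 ≈ 239.64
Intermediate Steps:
T = 1/521 ≈ 0.0019194
239 + T*334 = 239 + (1/521)*334 = 239 + 334/521 = 124853/521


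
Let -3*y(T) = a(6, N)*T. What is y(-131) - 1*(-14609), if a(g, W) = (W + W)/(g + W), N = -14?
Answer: 88571/6 ≈ 14762.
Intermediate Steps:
a(g, W) = 2*W/(W + g) (a(g, W) = (2*W)/(W + g) = 2*W/(W + g))
y(T) = -7*T/6 (y(T) = -2*(-14)/(-14 + 6)*T/3 = -2*(-14)/(-8)*T/3 = -2*(-14)*(-⅛)*T/3 = -7*T/6)
y(-131) - 1*(-14609) = -7/6*(-131) - 1*(-14609) = 917/6 + 14609 = 88571/6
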